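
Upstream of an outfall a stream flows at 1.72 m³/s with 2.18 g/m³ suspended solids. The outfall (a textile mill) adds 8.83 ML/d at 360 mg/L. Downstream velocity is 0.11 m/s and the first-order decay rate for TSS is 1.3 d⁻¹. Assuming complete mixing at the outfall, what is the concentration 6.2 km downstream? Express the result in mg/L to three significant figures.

8.83 ML/d = 0.1022 m³/s.
After complete mixing, C₀ = (0.1022·360 + 1.72·2.18) / 1.822 = 22.25 mg/L.
Travel time t = 6200 m / 0.11 m/s = 5.636e+04 s = 0.6524 d.
C = 22.25·exp(−1.3·0.6524) = 22.25·0.4282 = 9.528 mg/L.

9.53 mg/L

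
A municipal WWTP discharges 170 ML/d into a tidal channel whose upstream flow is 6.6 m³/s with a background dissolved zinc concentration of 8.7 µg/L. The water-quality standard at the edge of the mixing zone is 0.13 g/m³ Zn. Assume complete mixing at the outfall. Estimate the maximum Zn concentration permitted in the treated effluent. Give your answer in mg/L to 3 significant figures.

0.537 mg/L

170 ML/d = 1.968 m³/s.
8.7 µg/L = 0.0087 mg/L.
Mass balance: 0.13·8.568 = 1.968·Cₑ + 6.6·0.0087.
Cₑ = (1.114 − 0.05742) / 1.968 = 0.5369 mg/L.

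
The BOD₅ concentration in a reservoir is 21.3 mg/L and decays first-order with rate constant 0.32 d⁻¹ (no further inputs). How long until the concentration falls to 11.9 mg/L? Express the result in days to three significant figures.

t = ln(C₀/C)/k = ln(21.3/11.9)/0.32 = 0.5822/0.32 = 1.819 d.

1.82 d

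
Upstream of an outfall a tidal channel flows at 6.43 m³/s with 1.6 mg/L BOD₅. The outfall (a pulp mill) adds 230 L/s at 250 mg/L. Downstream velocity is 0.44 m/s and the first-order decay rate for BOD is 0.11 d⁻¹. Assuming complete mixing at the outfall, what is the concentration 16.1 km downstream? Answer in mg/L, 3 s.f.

9.72 mg/L

230 L/s = 0.23 m³/s.
After complete mixing, C₀ = (0.23·250 + 6.43·1.6) / 6.66 = 10.18 mg/L.
Travel time t = 1.61e+04 m / 0.44 m/s = 3.659e+04 s = 0.4235 d.
C = 10.18·exp(−0.11·0.4235) = 10.18·0.9545 = 9.715 mg/L.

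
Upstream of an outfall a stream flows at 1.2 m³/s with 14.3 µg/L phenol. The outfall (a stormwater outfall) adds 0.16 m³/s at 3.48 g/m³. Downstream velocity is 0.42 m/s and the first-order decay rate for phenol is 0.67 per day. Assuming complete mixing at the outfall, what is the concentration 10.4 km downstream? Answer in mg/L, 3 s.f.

14.3 µg/L = 0.0143 mg/L.
After complete mixing, C₀ = (0.16·3.48 + 1.2·0.0143) / 1.36 = 0.422 mg/L.
Travel time t = 1.04e+04 m / 0.42 m/s = 2.476e+04 s = 0.2866 d.
C = 0.422·exp(−0.67·0.2866) = 0.422·0.8253 = 0.3483 mg/L.

0.348 mg/L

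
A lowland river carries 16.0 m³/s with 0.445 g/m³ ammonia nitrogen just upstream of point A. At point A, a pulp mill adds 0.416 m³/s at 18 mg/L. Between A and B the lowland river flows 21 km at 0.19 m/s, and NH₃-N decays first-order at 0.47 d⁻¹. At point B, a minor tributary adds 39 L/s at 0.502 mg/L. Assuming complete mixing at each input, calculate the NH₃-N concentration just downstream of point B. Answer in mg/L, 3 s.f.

After input A: C = (16·0.445 + 0.416·18) / 16.42 = 0.8899 mg/L.
Over the 21 km reach to input B (t = 1.105e+05 s = 1.279 d), decay gives C = 0.8899·exp(−0.47·1.279) = 0.4878 mg/L.
39 L/s = 0.039 m³/s.
After input B: C = (16.42·0.4878 + 0.039·0.502) / 16.46 = 0.4878 mg/L.

0.488 mg/L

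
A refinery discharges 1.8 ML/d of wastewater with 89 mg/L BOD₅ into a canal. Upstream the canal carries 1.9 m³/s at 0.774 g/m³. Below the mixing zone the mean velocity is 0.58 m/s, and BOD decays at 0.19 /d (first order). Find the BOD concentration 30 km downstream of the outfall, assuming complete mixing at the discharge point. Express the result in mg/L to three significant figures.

1.8 ML/d = 0.02083 m³/s.
After complete mixing, C₀ = (0.02083·89 + 1.9·0.774) / 1.921 = 1.731 mg/L.
Travel time t = 3e+04 m / 0.58 m/s = 5.172e+04 s = 0.5987 d.
C = 1.731·exp(−0.19·0.5987) = 1.731·0.8925 = 1.545 mg/L.

1.54 mg/L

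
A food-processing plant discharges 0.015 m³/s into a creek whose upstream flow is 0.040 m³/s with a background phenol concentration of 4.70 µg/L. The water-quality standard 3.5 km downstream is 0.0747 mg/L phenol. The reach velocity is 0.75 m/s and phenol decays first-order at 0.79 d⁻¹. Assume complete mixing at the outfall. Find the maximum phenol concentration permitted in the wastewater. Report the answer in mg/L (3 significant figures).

4.70 µg/L = 0.0047 mg/L.
Travel time to the compliance point: t = 3500/0.75 = 4667 s = 0.05401 d; decay factor exp(−0.79·0.05401) = 0.9582.
So the concentration just after mixing may be at most 0.0747/0.9582 = 0.07796 mg/L.
Mass balance: 0.07796·0.055 = 0.015·Cₑ + 0.04·0.0047.
Cₑ = (0.004288 − 0.000188) / 0.015 = 0.2733 mg/L.

0.273 mg/L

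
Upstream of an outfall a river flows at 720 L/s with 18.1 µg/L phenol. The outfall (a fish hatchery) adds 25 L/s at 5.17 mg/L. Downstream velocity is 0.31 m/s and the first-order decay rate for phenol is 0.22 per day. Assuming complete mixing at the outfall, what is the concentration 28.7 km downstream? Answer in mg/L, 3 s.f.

25 L/s = 0.025 m³/s.
720 L/s = 0.72 m³/s.
18.1 µg/L = 0.0181 mg/L.
After complete mixing, C₀ = (0.025·5.17 + 0.72·0.0181) / 0.745 = 0.191 mg/L.
Travel time t = 2.87e+04 m / 0.31 m/s = 9.258e+04 s = 1.072 d.
C = 0.191·exp(−0.22·1.072) = 0.191·0.79 = 0.1509 mg/L.

0.151 mg/L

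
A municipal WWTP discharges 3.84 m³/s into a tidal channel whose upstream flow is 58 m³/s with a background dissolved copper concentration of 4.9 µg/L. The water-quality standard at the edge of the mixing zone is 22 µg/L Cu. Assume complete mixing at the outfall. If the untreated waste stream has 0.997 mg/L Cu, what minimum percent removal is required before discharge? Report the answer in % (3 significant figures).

71.9 %

4.9 µg/L = 0.0049 mg/L.
22 µg/L = 0.022 mg/L.
Mass balance: 0.022·61.84 = 3.84·Cₑ + 58·0.0049.
Cₑ = (1.36 − 0.2842) / 3.84 = 0.2803 mg/L.
Required removal = 1 − 0.2803/0.997 = 71.89 %.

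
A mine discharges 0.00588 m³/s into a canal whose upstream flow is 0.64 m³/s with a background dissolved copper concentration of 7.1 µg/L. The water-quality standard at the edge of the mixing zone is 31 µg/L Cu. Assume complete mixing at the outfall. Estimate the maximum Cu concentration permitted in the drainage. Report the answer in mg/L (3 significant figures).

2.63 mg/L

7.1 µg/L = 0.0071 mg/L.
31 µg/L = 0.031 mg/L.
Mass balance: 0.031·0.6459 = 0.00588·Cₑ + 0.64·0.0071.
Cₑ = (0.02002 − 0.004544) / 0.00588 = 2.632 mg/L.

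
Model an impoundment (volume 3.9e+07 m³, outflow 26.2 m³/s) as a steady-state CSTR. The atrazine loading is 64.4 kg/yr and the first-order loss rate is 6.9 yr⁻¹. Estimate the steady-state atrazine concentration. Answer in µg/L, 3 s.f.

0.0588 µg/L

Outflow Q = 26.2 m³/s × 3.156e+07 s/yr = 8.268e+08 m³/yr.
Steady-state CSTR mass balance: W = Q·C + k·V·C, so C = W/(Q + kV).
Q + kV = 8.268e+08 + 6.9·3.9e+07 = 1.096e+09 m³/yr.
C = 64.4/1.096e+09 = 5.876e-08 kg/m³ = 5.876e-05 mg/L = 0.05876 µg/L.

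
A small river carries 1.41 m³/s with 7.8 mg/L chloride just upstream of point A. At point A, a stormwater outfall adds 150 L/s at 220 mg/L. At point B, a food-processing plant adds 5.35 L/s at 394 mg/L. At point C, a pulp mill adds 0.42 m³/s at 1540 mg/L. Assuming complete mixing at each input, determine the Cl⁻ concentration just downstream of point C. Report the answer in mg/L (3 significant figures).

150 L/s = 0.15 m³/s.
After input A: C = (1.41·7.8 + 0.15·220) / 1.56 = 28.2 mg/L.
5.35 L/s = 0.00535 m³/s.
After input B: C = (1.56·28.2 + 0.00535·394) / 1.565 = 29.45 mg/L.
After input C: C = (1.565·29.45 + 0.42·1540) / 1.985 = 349 mg/L.

349 mg/L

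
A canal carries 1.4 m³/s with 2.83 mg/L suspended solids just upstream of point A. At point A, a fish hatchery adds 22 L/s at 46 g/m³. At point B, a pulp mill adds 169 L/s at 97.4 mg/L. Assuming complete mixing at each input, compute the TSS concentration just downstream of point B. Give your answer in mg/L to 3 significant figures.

13.5 mg/L

22 L/s = 0.022 m³/s.
After input A: C = (1.4·2.83 + 0.022·46) / 1.422 = 3.498 mg/L.
169 L/s = 0.169 m³/s.
After input B: C = (1.422·3.498 + 0.169·97.4) / 1.591 = 13.47 mg/L.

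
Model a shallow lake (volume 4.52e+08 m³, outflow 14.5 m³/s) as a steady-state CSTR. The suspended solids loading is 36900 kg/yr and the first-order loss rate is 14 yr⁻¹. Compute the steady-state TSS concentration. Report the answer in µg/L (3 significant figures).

5.44 µg/L

Outflow Q = 14.5 m³/s × 3.156e+07 s/yr = 4.576e+08 m³/yr.
Steady-state CSTR mass balance: W = Q·C + k·V·C, so C = W/(Q + kV).
Q + kV = 4.576e+08 + 14·4.52e+08 = 6.786e+09 m³/yr.
C = 36900/6.786e+09 = 5.438e-06 kg/m³ = 0.005438 mg/L = 5.438 µg/L.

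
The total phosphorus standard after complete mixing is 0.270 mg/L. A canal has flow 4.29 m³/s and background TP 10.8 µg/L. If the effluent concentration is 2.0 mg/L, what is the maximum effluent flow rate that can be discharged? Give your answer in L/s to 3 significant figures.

10.8 µg/L = 0.0108 mg/L.
Mass balance at complete mixing: C_std·(Q_w + Q_r) = Q_w·C_e + Q_r·C_b.
Rearranging, Q_w = Q_r·(C_std − C_b)/(C_e − C_std) = 4.29·(0.27 − 0.0108) / (2 − 0.27) = 0.6428 m³/s.
= 642.8 L/s.

643 L/s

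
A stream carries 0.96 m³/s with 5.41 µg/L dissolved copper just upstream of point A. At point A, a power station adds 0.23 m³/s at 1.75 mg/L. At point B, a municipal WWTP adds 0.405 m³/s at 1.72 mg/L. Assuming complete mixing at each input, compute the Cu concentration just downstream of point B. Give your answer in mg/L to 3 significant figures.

0.692 mg/L

5.41 µg/L = 0.00541 mg/L.
After input A: C = (0.96·0.00541 + 0.23·1.75) / 1.19 = 0.3426 mg/L.
After input B: C = (1.19·0.3426 + 0.405·1.72) / 1.595 = 0.6923 mg/L.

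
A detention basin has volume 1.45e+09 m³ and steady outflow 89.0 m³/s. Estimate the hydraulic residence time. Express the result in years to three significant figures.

Q = 89.0 m³/s × 3.156e+07 s/yr = 2.809e+09 m³/yr.
Hydraulic residence time τ = V/Q = 1.45e+09/2.809e+09 = 0.5163 yr.

0.516 yr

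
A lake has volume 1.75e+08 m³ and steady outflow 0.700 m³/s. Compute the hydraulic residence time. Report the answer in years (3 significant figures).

7.92 yr

Q = 0.700 m³/s × 3.156e+07 s/yr = 2.209e+07 m³/yr.
Hydraulic residence time τ = V/Q = 1.75e+08/2.209e+07 = 7.922 yr.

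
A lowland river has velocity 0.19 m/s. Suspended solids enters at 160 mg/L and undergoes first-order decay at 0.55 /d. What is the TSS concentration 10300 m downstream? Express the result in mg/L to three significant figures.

113 mg/L

Travel time t = 10300 m / 0.19 m/s = 1.03e+04/0.19 = 5.421e+04 s = 0.6274 d.
First-order decay: C = 160·exp(−0.55·0.6274) = 160·0.7082 = 113.3 mg/L.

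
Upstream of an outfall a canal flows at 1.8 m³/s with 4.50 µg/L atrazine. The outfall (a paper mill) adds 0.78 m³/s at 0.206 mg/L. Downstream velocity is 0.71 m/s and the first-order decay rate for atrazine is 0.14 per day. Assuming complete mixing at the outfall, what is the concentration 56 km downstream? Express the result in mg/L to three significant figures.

4.50 µg/L = 0.0045 mg/L.
After complete mixing, C₀ = (0.78·0.206 + 1.8·0.0045) / 2.58 = 0.06542 mg/L.
Travel time t = 5.6e+04 m / 0.71 m/s = 7.887e+04 s = 0.9129 d.
C = 0.06542·exp(−0.14·0.9129) = 0.06542·0.88 = 0.05757 mg/L.

0.0576 mg/L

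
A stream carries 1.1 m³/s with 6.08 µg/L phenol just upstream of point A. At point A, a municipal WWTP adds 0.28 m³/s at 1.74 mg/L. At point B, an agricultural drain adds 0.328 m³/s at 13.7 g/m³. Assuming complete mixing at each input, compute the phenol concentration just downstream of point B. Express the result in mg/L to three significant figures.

6.08 µg/L = 0.00608 mg/L.
After input A: C = (1.1·0.00608 + 0.28·1.74) / 1.38 = 0.3579 mg/L.
After input B: C = (1.38·0.3579 + 0.328·13.7) / 1.708 = 2.92 mg/L.

2.92 mg/L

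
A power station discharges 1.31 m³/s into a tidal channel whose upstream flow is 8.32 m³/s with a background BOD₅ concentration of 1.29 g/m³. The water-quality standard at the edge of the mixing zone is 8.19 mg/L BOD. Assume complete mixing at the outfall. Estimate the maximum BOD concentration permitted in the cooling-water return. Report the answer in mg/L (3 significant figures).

52.0 mg/L

Mass balance: 8.19·9.63 = 1.31·Cₑ + 8.32·1.29.
Cₑ = (78.87 − 10.73) / 1.31 = 52.01 mg/L.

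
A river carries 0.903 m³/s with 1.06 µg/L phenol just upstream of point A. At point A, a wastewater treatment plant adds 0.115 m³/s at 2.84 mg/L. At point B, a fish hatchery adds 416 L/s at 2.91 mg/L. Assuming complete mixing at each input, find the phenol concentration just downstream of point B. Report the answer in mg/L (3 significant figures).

1.07 mg/L

1.06 µg/L = 0.00106 mg/L.
After input A: C = (0.903·0.00106 + 0.115·2.84) / 1.018 = 0.3218 mg/L.
416 L/s = 0.416 m³/s.
After input B: C = (1.018·0.3218 + 0.416·2.91) / 1.434 = 1.073 mg/L.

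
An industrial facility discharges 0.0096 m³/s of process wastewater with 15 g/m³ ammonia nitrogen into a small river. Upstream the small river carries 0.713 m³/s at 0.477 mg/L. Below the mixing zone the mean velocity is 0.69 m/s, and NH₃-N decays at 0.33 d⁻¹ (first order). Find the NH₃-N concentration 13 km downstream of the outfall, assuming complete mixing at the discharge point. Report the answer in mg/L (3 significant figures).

0.623 mg/L

After complete mixing, C₀ = (0.0096·15 + 0.713·0.477) / 0.7226 = 0.6699 mg/L.
Travel time t = 1.3e+04 m / 0.69 m/s = 1.884e+04 s = 0.2181 d.
C = 0.6699·exp(−0.33·0.2181) = 0.6699·0.9306 = 0.6234 mg/L.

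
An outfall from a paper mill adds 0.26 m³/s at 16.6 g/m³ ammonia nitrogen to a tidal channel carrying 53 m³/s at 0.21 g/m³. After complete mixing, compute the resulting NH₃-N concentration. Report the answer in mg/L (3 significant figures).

Flow-weighted mixing gives C = (0.26·16.6 + 53·0.21) / (0.26 + 53) = 15.45/53.26 = 0.29 mg/L.

0.290 mg/L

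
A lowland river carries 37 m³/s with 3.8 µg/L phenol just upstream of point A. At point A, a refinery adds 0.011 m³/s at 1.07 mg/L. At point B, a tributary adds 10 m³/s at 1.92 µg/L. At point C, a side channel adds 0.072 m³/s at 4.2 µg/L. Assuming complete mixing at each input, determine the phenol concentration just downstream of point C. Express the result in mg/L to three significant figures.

3.8 µg/L = 0.0038 mg/L.
After input A: C = (37·0.0038 + 0.011·1.07) / 37.01 = 0.004117 mg/L.
1.92 µg/L = 0.00192 mg/L.
After input B: C = (37.01·0.004117 + 10·0.00192) / 47.01 = 0.00365 mg/L.
4.2 µg/L = 0.0042 mg/L.
After input C: C = (47.01·0.00365 + 0.072·0.0042) / 47.08 = 0.00365 mg/L.

0.00365 mg/L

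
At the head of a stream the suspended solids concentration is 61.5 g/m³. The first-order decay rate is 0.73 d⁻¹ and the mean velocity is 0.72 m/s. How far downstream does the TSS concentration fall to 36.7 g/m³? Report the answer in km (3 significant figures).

44.0 km

From C = C₀·e^(−kt), t = ln(C₀/C)/k = ln(61.5/36.7)/0.73 = 0.5163/0.73 = 0.7072 d.
Distance = v·t = 0.72 m/s × 6.11e+04 s = 4.399e+04 m = 43.99 km.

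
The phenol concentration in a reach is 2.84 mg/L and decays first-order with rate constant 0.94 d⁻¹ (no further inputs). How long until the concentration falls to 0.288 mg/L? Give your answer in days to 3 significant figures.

t = ln(C₀/C)/k = ln(2.84/0.288)/0.94 = 2.289/0.94 = 2.435 d.

2.43 d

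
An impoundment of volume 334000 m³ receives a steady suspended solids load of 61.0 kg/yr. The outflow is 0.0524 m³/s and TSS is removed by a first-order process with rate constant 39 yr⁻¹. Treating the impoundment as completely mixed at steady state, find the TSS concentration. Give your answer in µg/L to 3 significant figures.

Outflow Q = 0.0524 m³/s × 3.156e+07 s/yr = 1.654e+06 m³/yr.
Steady-state CSTR mass balance: W = Q·C + k·V·C, so C = W/(Q + kV).
Q + kV = 1.654e+06 + 39·334000 = 1.468e+07 m³/yr.
C = 61.0/1.468e+07 = 4.155e-06 kg/m³ = 0.004155 mg/L = 4.155 µg/L.

4.16 µg/L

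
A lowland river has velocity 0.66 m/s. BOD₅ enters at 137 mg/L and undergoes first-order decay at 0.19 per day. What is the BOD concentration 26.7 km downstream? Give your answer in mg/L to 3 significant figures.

Travel time t = 26.7 km / 0.66 m/s = 2.67e+04/0.66 = 4.045e+04 s = 0.4682 d.
First-order decay: C = 137·exp(−0.19·0.4682) = 137·0.9149 = 125.3 mg/L.

125 mg/L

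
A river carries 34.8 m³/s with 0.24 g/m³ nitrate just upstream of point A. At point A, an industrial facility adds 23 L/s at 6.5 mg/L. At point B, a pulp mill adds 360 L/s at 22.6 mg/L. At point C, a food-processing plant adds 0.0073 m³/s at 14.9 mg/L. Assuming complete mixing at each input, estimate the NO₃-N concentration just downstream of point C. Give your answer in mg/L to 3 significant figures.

0.476 mg/L

23 L/s = 0.023 m³/s.
After input A: C = (34.8·0.24 + 0.023·6.5) / 34.82 = 0.2441 mg/L.
360 L/s = 0.36 m³/s.
After input B: C = (34.82·0.2441 + 0.36·22.6) / 35.18 = 0.4729 mg/L.
After input C: C = (35.18·0.4729 + 0.0073·14.9) / 35.19 = 0.4759 mg/L.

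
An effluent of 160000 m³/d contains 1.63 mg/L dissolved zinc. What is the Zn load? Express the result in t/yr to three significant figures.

95.3 t/yr

160000 m³/d = 1.852 m³/s.
Mass flux = Q·C = 1.852 m³/s × 1.63 g/m³ = 3.019 g/s.
= 3.019 g/s × 31.56 = 95.26 t/yr.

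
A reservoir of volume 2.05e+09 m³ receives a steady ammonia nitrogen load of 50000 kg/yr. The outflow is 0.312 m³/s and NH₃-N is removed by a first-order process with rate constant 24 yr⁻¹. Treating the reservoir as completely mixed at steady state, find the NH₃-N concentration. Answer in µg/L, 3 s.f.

Outflow Q = 0.312 m³/s × 3.156e+07 s/yr = 9.846e+06 m³/yr.
Steady-state CSTR mass balance: W = Q·C + k·V·C, so C = W/(Q + kV).
Q + kV = 9.846e+06 + 24·2.05e+09 = 4.921e+10 m³/yr.
C = 50000/4.921e+10 = 1.016e-06 kg/m³ = 0.001016 mg/L = 1.016 µg/L.

1.02 µg/L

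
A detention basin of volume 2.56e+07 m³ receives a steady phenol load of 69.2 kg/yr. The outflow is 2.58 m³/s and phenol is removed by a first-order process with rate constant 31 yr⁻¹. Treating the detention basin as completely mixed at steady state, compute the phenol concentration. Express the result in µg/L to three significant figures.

Outflow Q = 2.58 m³/s × 3.156e+07 s/yr = 8.142e+07 m³/yr.
Steady-state CSTR mass balance: W = Q·C + k·V·C, so C = W/(Q + kV).
Q + kV = 8.142e+07 + 31·2.56e+07 = 8.75e+08 m³/yr.
C = 69.2/8.75e+08 = 7.908e-08 kg/m³ = 7.908e-05 mg/L = 0.07908 µg/L.

0.0791 µg/L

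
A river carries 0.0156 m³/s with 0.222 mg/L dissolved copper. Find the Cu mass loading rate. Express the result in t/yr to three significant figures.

0.109 t/yr

Mass flux = Q·C = 0.0156 m³/s × 0.222 g/m³ = 0.003463 g/s.
= 0.003463 g/s × 31.56 = 0.1093 t/yr.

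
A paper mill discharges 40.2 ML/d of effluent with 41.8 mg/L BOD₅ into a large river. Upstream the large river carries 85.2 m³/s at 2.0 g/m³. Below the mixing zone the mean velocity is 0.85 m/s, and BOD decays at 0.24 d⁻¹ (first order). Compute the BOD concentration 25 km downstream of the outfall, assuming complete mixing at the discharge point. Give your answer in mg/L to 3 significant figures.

40.2 ML/d = 0.4653 m³/s.
After complete mixing, C₀ = (0.4653·41.8 + 85.2·2) / 85.67 = 2.216 mg/L.
Travel time t = 2.5e+04 m / 0.85 m/s = 2.941e+04 s = 0.3404 d.
C = 2.216·exp(−0.24·0.3404) = 2.216·0.9215 = 2.042 mg/L.

2.04 mg/L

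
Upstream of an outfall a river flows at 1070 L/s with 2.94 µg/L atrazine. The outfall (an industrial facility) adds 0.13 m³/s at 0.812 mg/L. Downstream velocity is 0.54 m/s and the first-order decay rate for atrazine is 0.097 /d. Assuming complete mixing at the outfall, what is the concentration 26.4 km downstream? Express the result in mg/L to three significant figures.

0.0858 mg/L

1070 L/s = 1.07 m³/s.
2.94 µg/L = 0.00294 mg/L.
After complete mixing, C₀ = (0.13·0.812 + 1.07·0.00294) / 1.2 = 0.09059 mg/L.
Travel time t = 2.64e+04 m / 0.54 m/s = 4.889e+04 s = 0.5658 d.
C = 0.09059·exp(−0.097·0.5658) = 0.09059·0.9466 = 0.08575 mg/L.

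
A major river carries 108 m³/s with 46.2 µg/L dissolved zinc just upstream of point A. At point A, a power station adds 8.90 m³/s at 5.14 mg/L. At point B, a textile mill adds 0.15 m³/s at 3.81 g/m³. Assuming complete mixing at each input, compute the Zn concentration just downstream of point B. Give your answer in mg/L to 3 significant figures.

0.438 mg/L

46.2 µg/L = 0.0462 mg/L.
After input A: C = (108·0.0462 + 8.9·5.14) / 116.9 = 0.434 mg/L.
After input B: C = (116.9·0.434 + 0.15·3.81) / 117.1 = 0.4383 mg/L.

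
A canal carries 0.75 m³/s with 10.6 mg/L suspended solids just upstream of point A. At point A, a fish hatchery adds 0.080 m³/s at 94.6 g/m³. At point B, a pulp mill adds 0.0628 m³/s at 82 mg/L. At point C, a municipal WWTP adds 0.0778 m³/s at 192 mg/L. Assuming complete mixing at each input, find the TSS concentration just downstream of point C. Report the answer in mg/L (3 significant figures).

After input A: C = (0.75·10.6 + 0.08·94.6) / 0.83 = 18.7 mg/L.
After input B: C = (0.83·18.7 + 0.0628·82) / 0.8928 = 23.15 mg/L.
After input C: C = (0.8928·23.15 + 0.0778·192) / 0.9706 = 36.68 mg/L.

36.7 mg/L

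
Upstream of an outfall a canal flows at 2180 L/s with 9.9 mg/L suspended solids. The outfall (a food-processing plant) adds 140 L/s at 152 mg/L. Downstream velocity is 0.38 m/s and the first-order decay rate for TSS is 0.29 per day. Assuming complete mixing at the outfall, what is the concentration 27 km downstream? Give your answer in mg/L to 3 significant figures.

14.6 mg/L

140 L/s = 0.14 m³/s.
2180 L/s = 2.18 m³/s.
After complete mixing, C₀ = (0.14·152 + 2.18·9.9) / 2.32 = 18.47 mg/L.
Travel time t = 2.7e+04 m / 0.38 m/s = 7.105e+04 s = 0.8224 d.
C = 18.47·exp(−0.29·0.8224) = 18.47·0.7878 = 14.55 mg/L.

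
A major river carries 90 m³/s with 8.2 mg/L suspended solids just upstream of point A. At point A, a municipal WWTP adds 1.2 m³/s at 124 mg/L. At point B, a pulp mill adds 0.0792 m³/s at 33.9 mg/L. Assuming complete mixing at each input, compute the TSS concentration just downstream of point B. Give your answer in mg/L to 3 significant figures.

9.74 mg/L

After input A: C = (90·8.2 + 1.2·124) / 91.2 = 9.724 mg/L.
After input B: C = (91.2·9.724 + 0.0792·33.9) / 91.28 = 9.745 mg/L.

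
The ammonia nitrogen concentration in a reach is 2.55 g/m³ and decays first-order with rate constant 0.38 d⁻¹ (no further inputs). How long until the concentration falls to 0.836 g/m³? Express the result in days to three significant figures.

t = ln(C₀/C)/k = ln(2.55/0.836)/0.38 = 1.115/0.38 = 2.935 d.

2.93 d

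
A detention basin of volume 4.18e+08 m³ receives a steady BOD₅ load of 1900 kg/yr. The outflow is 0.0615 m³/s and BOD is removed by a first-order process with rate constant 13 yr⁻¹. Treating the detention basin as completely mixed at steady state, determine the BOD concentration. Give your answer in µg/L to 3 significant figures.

0.350 µg/L

Outflow Q = 0.0615 m³/s × 3.156e+07 s/yr = 1.941e+06 m³/yr.
Steady-state CSTR mass balance: W = Q·C + k·V·C, so C = W/(Q + kV).
Q + kV = 1.941e+06 + 13·4.18e+08 = 5.436e+09 m³/yr.
C = 1900/5.436e+09 = 3.495e-07 kg/m³ = 0.0003495 mg/L = 0.3495 µg/L.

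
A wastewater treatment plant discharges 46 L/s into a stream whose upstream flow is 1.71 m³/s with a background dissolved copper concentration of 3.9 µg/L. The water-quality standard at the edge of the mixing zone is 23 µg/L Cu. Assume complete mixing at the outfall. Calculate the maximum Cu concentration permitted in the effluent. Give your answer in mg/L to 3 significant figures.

46 L/s = 0.046 m³/s.
3.9 µg/L = 0.0039 mg/L.
23 µg/L = 0.023 mg/L.
Mass balance: 0.023·1.756 = 0.046·Cₑ + 1.71·0.0039.
Cₑ = (0.04039 − 0.006669) / 0.046 = 0.733 mg/L.

0.733 mg/L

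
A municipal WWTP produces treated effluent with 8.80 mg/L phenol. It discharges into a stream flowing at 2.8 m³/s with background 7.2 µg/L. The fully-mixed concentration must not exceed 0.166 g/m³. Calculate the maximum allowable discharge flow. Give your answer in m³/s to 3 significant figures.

0.0515 m³/s

7.2 µg/L = 0.0072 mg/L.
Mass balance at complete mixing: C_std·(Q_w + Q_r) = Q_w·C_e + Q_r·C_b.
Rearranging, Q_w = Q_r·(C_std − C_b)/(C_e − C_std) = 2.8·(0.166 − 0.0072) / (8.8 − 0.166) = 0.0515 m³/s.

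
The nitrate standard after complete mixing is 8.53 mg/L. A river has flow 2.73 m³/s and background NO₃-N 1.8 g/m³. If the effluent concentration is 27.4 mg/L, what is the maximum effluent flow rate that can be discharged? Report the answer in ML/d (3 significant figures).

Mass balance at complete mixing: C_std·(Q_w + Q_r) = Q_w·C_e + Q_r·C_b.
Rearranging, Q_w = Q_r·(C_std − C_b)/(C_e − C_std) = 2.73·(8.53 − 1.8) / (27.4 − 8.53) = 0.9737 m³/s.
= 84.12 ML/d.

84.1 ML/d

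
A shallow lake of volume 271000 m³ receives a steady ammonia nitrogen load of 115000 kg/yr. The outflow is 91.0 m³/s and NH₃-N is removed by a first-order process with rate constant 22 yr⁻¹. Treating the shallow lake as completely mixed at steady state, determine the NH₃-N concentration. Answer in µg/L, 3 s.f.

40.0 µg/L

Outflow Q = 91.0 m³/s × 3.156e+07 s/yr = 2.872e+09 m³/yr.
Steady-state CSTR mass balance: W = Q·C + k·V·C, so C = W/(Q + kV).
Q + kV = 2.872e+09 + 22·271000 = 2.878e+09 m³/yr.
C = 115000/2.878e+09 = 3.996e-05 kg/m³ = 0.03996 mg/L = 39.96 µg/L.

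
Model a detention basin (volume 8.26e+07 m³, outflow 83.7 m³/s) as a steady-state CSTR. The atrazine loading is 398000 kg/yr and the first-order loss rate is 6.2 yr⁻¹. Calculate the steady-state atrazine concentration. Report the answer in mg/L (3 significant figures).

0.126 mg/L

Outflow Q = 83.7 m³/s × 3.156e+07 s/yr = 2.641e+09 m³/yr.
Steady-state CSTR mass balance: W = Q·C + k·V·C, so C = W/(Q + kV).
Q + kV = 2.641e+09 + 6.2·8.26e+07 = 3.153e+09 m³/yr.
C = 398000/3.153e+09 = 0.0001262 kg/m³ = 0.1262 mg/L.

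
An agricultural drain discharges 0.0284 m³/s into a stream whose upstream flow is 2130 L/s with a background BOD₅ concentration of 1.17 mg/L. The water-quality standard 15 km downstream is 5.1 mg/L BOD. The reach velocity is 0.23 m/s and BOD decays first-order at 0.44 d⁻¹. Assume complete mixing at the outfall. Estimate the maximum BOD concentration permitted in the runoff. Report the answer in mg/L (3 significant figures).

2130 L/s = 2.13 m³/s.
Travel time to the compliance point: t = 1.5e+04/0.23 = 6.522e+04 s = 0.7548 d; decay factor exp(−0.44·0.7548) = 0.7174.
So the concentration just after mixing may be at most 5.1/0.7174 = 7.109 mg/L.
Mass balance: 7.109·2.158 = 0.0284·Cₑ + 2.13·1.17.
Cₑ = (15.34 − 2.492) / 0.0284 = 452.5 mg/L.

453 mg/L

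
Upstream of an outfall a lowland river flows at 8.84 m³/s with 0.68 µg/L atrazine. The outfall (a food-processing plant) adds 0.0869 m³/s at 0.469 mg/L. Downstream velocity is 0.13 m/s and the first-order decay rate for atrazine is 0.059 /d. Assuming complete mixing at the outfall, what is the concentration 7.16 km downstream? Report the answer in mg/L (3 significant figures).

0.00505 mg/L

0.68 µg/L = 0.00068 mg/L.
After complete mixing, C₀ = (0.0869·0.469 + 8.84·0.00068) / 8.927 = 0.005239 mg/L.
Travel time t = 7160 m / 0.13 m/s = 5.508e+04 s = 0.6375 d.
C = 0.005239·exp(−0.059·0.6375) = 0.005239·0.9631 = 0.005046 mg/L.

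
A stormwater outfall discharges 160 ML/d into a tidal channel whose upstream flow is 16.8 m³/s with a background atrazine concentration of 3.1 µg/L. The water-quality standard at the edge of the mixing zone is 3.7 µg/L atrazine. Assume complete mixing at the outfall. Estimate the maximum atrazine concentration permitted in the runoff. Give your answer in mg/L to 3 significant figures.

0.00914 mg/L

160 ML/d = 1.852 m³/s.
3.1 µg/L = 0.0031 mg/L.
3.7 µg/L = 0.0037 mg/L.
Mass balance: 0.0037·18.65 = 1.852·Cₑ + 16.8·0.0031.
Cₑ = (0.06901 − 0.05208) / 1.852 = 0.009143 mg/L.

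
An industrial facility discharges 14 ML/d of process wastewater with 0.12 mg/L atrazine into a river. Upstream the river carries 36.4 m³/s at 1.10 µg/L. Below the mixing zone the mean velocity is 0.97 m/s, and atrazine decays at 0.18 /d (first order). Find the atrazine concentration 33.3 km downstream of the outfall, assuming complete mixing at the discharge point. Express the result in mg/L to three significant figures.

14 ML/d = 0.162 m³/s.
1.10 µg/L = 0.0011 mg/L.
After complete mixing, C₀ = (0.162·0.12 + 36.4·0.0011) / 36.56 = 0.001627 mg/L.
Travel time t = 3.33e+04 m / 0.97 m/s = 3.433e+04 s = 0.3973 d.
C = 0.001627·exp(−0.18·0.3973) = 0.001627·0.931 = 0.001515 mg/L.

0.00151 mg/L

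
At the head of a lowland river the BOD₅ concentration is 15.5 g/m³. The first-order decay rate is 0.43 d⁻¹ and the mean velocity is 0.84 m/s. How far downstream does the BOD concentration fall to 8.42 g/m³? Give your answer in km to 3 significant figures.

103 km

From C = C₀·e^(−kt), t = ln(C₀/C)/k = ln(15.5/8.42)/0.43 = 0.6102/0.43 = 1.419 d.
Distance = v·t = 0.84 m/s × 1.226e+05 s = 1.03e+05 m = 103 km.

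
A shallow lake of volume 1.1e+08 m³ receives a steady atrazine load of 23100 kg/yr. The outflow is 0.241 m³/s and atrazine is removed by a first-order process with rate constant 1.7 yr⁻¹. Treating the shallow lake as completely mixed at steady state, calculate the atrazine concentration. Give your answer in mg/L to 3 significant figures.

Outflow Q = 0.241 m³/s × 3.156e+07 s/yr = 7.605e+06 m³/yr.
Steady-state CSTR mass balance: W = Q·C + k·V·C, so C = W/(Q + kV).
Q + kV = 7.605e+06 + 1.7·1.1e+08 = 1.946e+08 m³/yr.
C = 23100/1.946e+08 = 0.0001187 kg/m³ = 0.1187 mg/L.

0.119 mg/L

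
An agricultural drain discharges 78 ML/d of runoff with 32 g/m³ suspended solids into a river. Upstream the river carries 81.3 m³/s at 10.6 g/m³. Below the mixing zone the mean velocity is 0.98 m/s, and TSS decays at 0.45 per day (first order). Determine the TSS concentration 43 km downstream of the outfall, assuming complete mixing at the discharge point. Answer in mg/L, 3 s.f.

8.62 mg/L

78 ML/d = 0.9028 m³/s.
After complete mixing, C₀ = (0.9028·32 + 81.3·10.6) / 82.2 = 10.84 mg/L.
Travel time t = 4.3e+04 m / 0.98 m/s = 4.388e+04 s = 0.5078 d.
C = 10.84·exp(−0.45·0.5078) = 10.84·0.7957 = 8.621 mg/L.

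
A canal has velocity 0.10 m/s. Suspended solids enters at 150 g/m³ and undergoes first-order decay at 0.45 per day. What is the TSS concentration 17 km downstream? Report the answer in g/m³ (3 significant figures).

Travel time t = 17 km / 0.10 m/s = 1.7e+04/0.10 = 1.7e+05 s = 1.968 d.
First-order decay: C = 150·exp(−0.45·1.968) = 150·0.4125 = 61.88 g/m³.

61.9 g/m³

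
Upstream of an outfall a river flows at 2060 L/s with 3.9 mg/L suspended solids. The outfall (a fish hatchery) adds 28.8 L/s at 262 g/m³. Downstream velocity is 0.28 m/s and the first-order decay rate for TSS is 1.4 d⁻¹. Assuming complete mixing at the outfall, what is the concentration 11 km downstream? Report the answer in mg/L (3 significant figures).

28.8 L/s = 0.0288 m³/s.
2060 L/s = 2.06 m³/s.
After complete mixing, C₀ = (0.0288·262 + 2.06·3.9) / 2.089 = 7.459 mg/L.
Travel time t = 1.1e+04 m / 0.28 m/s = 3.929e+04 s = 0.4547 d.
C = 7.459·exp(−1.4·0.4547) = 7.459·0.5291 = 3.946 mg/L.

3.95 mg/L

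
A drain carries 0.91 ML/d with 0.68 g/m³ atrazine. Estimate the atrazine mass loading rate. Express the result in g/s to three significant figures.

0.91 ML/d = 0.01053 m³/s.
Mass flux = Q·C = 0.01053 m³/s × 0.68 g/m³ = 0.007162 g/s.

0.00716 g/s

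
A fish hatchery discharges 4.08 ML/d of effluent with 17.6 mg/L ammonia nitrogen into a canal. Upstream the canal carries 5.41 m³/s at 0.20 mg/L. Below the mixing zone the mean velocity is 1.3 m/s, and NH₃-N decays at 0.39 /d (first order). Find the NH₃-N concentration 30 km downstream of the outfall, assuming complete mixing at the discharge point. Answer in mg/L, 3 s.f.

0.316 mg/L

4.08 ML/d = 0.04722 m³/s.
After complete mixing, C₀ = (0.04722·17.6 + 5.41·0.2) / 5.457 = 0.3506 mg/L.
Travel time t = 3e+04 m / 1.3 m/s = 2.308e+04 s = 0.2671 d.
C = 0.3506·exp(−0.39·0.2671) = 0.3506·0.9011 = 0.3159 mg/L.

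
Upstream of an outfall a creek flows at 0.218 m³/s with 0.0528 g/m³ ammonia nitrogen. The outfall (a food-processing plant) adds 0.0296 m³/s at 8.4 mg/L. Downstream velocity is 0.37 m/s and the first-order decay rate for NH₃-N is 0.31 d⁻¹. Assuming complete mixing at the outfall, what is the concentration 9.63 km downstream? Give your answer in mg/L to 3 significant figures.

After complete mixing, C₀ = (0.0296·8.4 + 0.218·0.0528) / 0.2476 = 1.051 mg/L.
Travel time t = 9630 m / 0.37 m/s = 2.603e+04 s = 0.3012 d.
C = 1.051·exp(−0.31·0.3012) = 1.051·0.9108 = 0.957 mg/L.

0.957 mg/L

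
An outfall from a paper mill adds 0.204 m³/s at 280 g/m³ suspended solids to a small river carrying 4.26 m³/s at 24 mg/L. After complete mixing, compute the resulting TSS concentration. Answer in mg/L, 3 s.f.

By mass balance at complete mixing, C = (0.204·280 + 4.26·24) / (0.204 + 4.26) = 159.4/4.464 = 35.7 mg/L.

35.7 mg/L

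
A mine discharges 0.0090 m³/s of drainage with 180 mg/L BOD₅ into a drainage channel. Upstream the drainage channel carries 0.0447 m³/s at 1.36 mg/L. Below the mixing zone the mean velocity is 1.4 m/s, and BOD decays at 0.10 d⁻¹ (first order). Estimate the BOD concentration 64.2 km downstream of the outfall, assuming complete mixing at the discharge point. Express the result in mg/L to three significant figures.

After complete mixing, C₀ = (0.009·180 + 0.0447·1.36) / 0.0537 = 31.3 mg/L.
Travel time t = 6.42e+04 m / 1.4 m/s = 4.586e+04 s = 0.5308 d.
C = 31.3·exp(−0.10·0.5308) = 31.3·0.9483 = 29.68 mg/L.

29.7 mg/L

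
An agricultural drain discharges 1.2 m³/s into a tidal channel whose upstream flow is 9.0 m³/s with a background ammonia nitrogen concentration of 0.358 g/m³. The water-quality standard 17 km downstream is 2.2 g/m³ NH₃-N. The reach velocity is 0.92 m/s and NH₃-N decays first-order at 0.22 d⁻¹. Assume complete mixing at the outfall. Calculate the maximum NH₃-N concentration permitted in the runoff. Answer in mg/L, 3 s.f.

Travel time to the compliance point: t = 1.7e+04/0.92 = 1.848e+04 s = 0.2139 d; decay factor exp(−0.22·0.2139) = 0.954.
So the concentration just after mixing may be at most 2.2/0.954 = 2.306 mg/L.
Mass balance: 2.306·10.2 = 1.2·Cₑ + 9·0.358.
Cₑ = (23.52 − 3.222) / 1.2 = 16.92 mg/L.

16.9 mg/L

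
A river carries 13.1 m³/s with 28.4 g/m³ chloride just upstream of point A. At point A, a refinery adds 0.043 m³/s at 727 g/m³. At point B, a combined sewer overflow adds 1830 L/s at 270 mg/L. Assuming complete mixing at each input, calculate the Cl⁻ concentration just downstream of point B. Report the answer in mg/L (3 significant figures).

After input A: C = (13.1·28.4 + 0.043·727) / 13.14 = 30.69 mg/L.
1830 L/s = 1.83 m³/s.
After input B: C = (13.14·30.69 + 1.83·270) / 14.97 = 59.93 mg/L.

59.9 mg/L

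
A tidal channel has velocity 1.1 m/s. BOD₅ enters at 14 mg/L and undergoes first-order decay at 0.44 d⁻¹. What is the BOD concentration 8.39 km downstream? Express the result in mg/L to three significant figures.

13.5 mg/L

Travel time t = 8.39 km / 1.1 m/s = 8390/1.1 = 7627 s = 0.08828 d.
First-order decay: C = 14·exp(−0.44·0.08828) = 14·0.9619 = 13.47 mg/L.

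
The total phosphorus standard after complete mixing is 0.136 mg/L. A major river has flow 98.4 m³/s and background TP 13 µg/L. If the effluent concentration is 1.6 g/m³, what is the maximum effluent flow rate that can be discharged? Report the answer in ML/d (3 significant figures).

13 µg/L = 0.013 mg/L.
Mass balance at complete mixing: C_std·(Q_w + Q_r) = Q_w·C_e + Q_r·C_b.
Rearranging, Q_w = Q_r·(C_std − C_b)/(C_e − C_std) = 98.4·(0.136 − 0.013) / (1.6 − 0.136) = 8.267 m³/s.
= 714.3 ML/d.

714 ML/d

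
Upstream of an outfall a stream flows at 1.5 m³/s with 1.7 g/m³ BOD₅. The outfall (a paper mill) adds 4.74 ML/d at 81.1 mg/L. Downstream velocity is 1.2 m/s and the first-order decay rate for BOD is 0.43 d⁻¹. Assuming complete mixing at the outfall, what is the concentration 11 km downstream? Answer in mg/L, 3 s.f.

4.30 mg/L

4.74 ML/d = 0.05486 m³/s.
After complete mixing, C₀ = (0.05486·81.1 + 1.5·1.7) / 1.555 = 4.502 mg/L.
Travel time t = 1.1e+04 m / 1.2 m/s = 9167 s = 0.1061 d.
C = 4.502·exp(−0.43·0.1061) = 4.502·0.9554 = 4.301 mg/L.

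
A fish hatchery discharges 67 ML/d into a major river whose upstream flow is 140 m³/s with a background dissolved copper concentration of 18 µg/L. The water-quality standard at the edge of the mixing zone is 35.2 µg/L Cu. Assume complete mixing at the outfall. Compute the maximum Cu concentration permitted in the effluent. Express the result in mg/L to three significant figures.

3.14 mg/L

67 ML/d = 0.7755 m³/s.
18 µg/L = 0.018 mg/L.
35.2 µg/L = 0.0352 mg/L.
Mass balance: 0.0352·140.8 = 0.7755·Cₑ + 140·0.018.
Cₑ = (4.955 − 2.52) / 0.7755 = 3.14 mg/L.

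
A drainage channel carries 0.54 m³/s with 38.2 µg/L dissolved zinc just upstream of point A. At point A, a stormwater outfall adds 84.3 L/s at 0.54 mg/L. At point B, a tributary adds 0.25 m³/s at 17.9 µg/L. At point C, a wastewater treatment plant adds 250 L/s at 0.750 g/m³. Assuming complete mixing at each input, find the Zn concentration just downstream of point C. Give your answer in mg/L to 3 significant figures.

0.230 mg/L

38.2 µg/L = 0.0382 mg/L.
84.3 L/s = 0.0843 m³/s.
After input A: C = (0.54·0.0382 + 0.0843·0.54) / 0.6243 = 0.106 mg/L.
17.9 µg/L = 0.0179 mg/L.
After input B: C = (0.6243·0.106 + 0.25·0.0179) / 0.8743 = 0.08078 mg/L.
250 L/s = 0.25 m³/s.
After input C: C = (0.8743·0.08078 + 0.25·0.75) / 1.124 = 0.2296 mg/L.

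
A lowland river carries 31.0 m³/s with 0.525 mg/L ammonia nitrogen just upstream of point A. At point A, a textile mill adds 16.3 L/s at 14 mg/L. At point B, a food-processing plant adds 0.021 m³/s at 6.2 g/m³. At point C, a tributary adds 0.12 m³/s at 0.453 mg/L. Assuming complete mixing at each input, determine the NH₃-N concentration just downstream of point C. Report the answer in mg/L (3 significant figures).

0.536 mg/L

16.3 L/s = 0.0163 m³/s.
After input A: C = (31·0.525 + 0.0163·14) / 31.02 = 0.5321 mg/L.
After input B: C = (31.02·0.5321 + 0.021·6.2) / 31.04 = 0.5359 mg/L.
After input C: C = (31.04·0.5359 + 0.12·0.453) / 31.16 = 0.5356 mg/L.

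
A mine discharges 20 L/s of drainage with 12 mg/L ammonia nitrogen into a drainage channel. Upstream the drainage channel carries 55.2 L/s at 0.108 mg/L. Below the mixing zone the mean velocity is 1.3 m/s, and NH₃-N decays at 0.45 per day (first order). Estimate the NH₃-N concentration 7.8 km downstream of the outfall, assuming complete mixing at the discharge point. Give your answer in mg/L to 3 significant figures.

20 L/s = 0.02 m³/s.
55.2 L/s = 0.0552 m³/s.
After complete mixing, C₀ = (0.02·12 + 0.0552·0.108) / 0.0752 = 3.271 mg/L.
Travel time t = 7800 m / 1.3 m/s = 6000 s = 0.06944 d.
C = 3.271·exp(−0.45·0.06944) = 3.271·0.9692 = 3.17 mg/L.

3.17 mg/L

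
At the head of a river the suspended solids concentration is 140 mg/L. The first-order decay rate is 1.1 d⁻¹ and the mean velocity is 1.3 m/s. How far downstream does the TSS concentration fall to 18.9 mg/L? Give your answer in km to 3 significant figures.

204 km

From C = C₀·e^(−kt), t = ln(C₀/C)/k = ln(140/18.9)/1.1 = 2.002/1.1 = 1.82 d.
Distance = v·t = 1.3 m/s × 1.573e+05 s = 2.045e+05 m = 204.5 km.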